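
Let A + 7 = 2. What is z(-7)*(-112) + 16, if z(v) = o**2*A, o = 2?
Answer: 2256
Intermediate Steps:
A = -5 (A = -7 + 2 = -5)
z(v) = -20 (z(v) = 2**2*(-5) = 4*(-5) = -20)
z(-7)*(-112) + 16 = -20*(-112) + 16 = 2240 + 16 = 2256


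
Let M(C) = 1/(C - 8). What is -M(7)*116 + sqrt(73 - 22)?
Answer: 116 + sqrt(51) ≈ 123.14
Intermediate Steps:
M(C) = 1/(-8 + C)
-M(7)*116 + sqrt(73 - 22) = -1/(-8 + 7)*116 + sqrt(73 - 22) = -1/(-1)*116 + sqrt(51) = -1*(-1)*116 + sqrt(51) = 1*116 + sqrt(51) = 116 + sqrt(51)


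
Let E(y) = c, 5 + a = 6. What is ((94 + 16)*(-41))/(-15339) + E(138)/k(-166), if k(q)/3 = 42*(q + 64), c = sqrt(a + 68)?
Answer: 4510/15339 - sqrt(69)/12852 ≈ 0.29338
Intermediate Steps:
a = 1 (a = -5 + 6 = 1)
c = sqrt(69) (c = sqrt(1 + 68) = sqrt(69) ≈ 8.3066)
E(y) = sqrt(69)
k(q) = 8064 + 126*q (k(q) = 3*(42*(q + 64)) = 3*(42*(64 + q)) = 3*(2688 + 42*q) = 8064 + 126*q)
((94 + 16)*(-41))/(-15339) + E(138)/k(-166) = ((94 + 16)*(-41))/(-15339) + sqrt(69)/(8064 + 126*(-166)) = (110*(-41))*(-1/15339) + sqrt(69)/(8064 - 20916) = -4510*(-1/15339) + sqrt(69)/(-12852) = 4510/15339 + sqrt(69)*(-1/12852) = 4510/15339 - sqrt(69)/12852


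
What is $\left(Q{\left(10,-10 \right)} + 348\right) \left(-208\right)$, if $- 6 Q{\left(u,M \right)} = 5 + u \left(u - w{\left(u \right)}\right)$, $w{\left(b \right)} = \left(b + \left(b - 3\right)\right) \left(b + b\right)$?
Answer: $- \frac{559832}{3} \approx -1.8661 \cdot 10^{5}$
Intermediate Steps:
$w{\left(b \right)} = 2 b \left(-3 + 2 b\right)$ ($w{\left(b \right)} = \left(b + \left(b - 3\right)\right) 2 b = \left(b + \left(-3 + b\right)\right) 2 b = \left(-3 + 2 b\right) 2 b = 2 b \left(-3 + 2 b\right)$)
$Q{\left(u,M \right)} = - \frac{5}{6} - \frac{u \left(u - 2 u \left(-3 + 2 u\right)\right)}{6}$ ($Q{\left(u,M \right)} = - \frac{5 + u \left(u - 2 u \left(-3 + 2 u\right)\right)}{6} = - \frac{5}{6} - \frac{u \left(u - 2 u \left(-3 + 2 u\right)\right)}{6}$)
$\left(Q{\left(10,-10 \right)} + 348\right) \left(-208\right) = \left(\left(- \frac{5}{6} - \frac{7 \cdot 10^{2}}{6} + \frac{2 \cdot 10^{3}}{3}\right) + 348\right) \left(-208\right) = \left(\left(- \frac{5}{6} - \frac{350}{3} + \frac{2}{3} \cdot 1000\right) + 348\right) \left(-208\right) = \left(\left(- \frac{5}{6} - \frac{350}{3} + \frac{2000}{3}\right) + 348\right) \left(-208\right) = \left(\frac{3295}{6} + 348\right) \left(-208\right) = \frac{5383}{6} \left(-208\right) = - \frac{559832}{3}$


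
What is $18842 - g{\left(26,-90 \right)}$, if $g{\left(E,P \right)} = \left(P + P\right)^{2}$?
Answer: $-13558$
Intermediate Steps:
$g{\left(E,P \right)} = 4 P^{2}$ ($g{\left(E,P \right)} = \left(2 P\right)^{2} = 4 P^{2}$)
$18842 - g{\left(26,-90 \right)} = 18842 - 4 \left(-90\right)^{2} = 18842 - 4 \cdot 8100 = 18842 - 32400 = -13558$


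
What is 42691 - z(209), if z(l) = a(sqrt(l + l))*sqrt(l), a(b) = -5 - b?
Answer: 42691 + sqrt(209)*(5 + sqrt(418)) ≈ 43059.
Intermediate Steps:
z(l) = sqrt(l)*(-5 - sqrt(2)*sqrt(l)) (z(l) = (-5 - sqrt(l + l))*sqrt(l) = (-5 - sqrt(2*l))*sqrt(l) = (-5 - sqrt(2)*sqrt(l))*sqrt(l) = sqrt(l)*(-5 - sqrt(2)*sqrt(l)))
42691 - z(209) = 42691 - (-5*sqrt(209) - 1*209*sqrt(2)) = 42691 - (-5*sqrt(209) - 209*sqrt(2)) = 42691 - (-209*sqrt(2) - 5*sqrt(209)) = 42691 + (5*sqrt(209) + 209*sqrt(2)) = 42691 + 5*sqrt(209) + 209*sqrt(2)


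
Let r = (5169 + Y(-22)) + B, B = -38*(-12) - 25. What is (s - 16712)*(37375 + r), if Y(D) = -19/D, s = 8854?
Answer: -3714747701/11 ≈ -3.3770e+8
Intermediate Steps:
B = 431 (B = 456 - 25 = 431)
r = 123219/22 (r = (5169 - 19/(-22)) + 431 = (5169 - 19*(-1/22)) + 431 = (5169 + 19/22) + 431 = 113737/22 + 431 = 123219/22 ≈ 5600.9)
(s - 16712)*(37375 + r) = (8854 - 16712)*(37375 + 123219/22) = -7858*945469/22 = -3714747701/11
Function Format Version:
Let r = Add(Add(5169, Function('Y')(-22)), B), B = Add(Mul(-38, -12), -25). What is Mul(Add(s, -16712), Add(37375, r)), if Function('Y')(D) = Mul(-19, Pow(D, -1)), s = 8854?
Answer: Rational(-3714747701, 11) ≈ -3.3770e+8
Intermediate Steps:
B = 431 (B = Add(456, -25) = 431)
r = Rational(123219, 22) (r = Add(Add(5169, Mul(-19, Pow(-22, -1))), 431) = Add(Add(5169, Mul(-19, Rational(-1, 22))), 431) = Add(Add(5169, Rational(19, 22)), 431) = Add(Rational(113737, 22), 431) = Rational(123219, 22) ≈ 5600.9)
Mul(Add(s, -16712), Add(37375, r)) = Mul(Add(8854, -16712), Add(37375, Rational(123219, 22))) = Mul(-7858, Rational(945469, 22)) = Rational(-3714747701, 11)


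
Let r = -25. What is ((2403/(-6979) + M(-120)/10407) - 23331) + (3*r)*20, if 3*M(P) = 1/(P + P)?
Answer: -1298528486261059/52293926160 ≈ -24831.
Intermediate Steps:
M(P) = 1/(6*P) (M(P) = 1/(3*(P + P)) = 1/(3*((2*P))) = (1/(2*P))/3 = 1/(6*P))
((2403/(-6979) + M(-120)/10407) - 23331) + (3*r)*20 = ((2403/(-6979) + ((⅙)/(-120))/10407) - 23331) + (3*(-25))*20 = ((2403*(-1/6979) + ((⅙)*(-1/120))*(1/10407)) - 23331) - 75*20 = ((-2403/6979 - 1/720*1/10407) - 23331) - 1500 = ((-2403/6979 - 1/7493040) - 23331) - 1500 = (-18005782099/52293926160 - 23331) - 1500 = -1220087597021059/52293926160 - 1500 = -1298528486261059/52293926160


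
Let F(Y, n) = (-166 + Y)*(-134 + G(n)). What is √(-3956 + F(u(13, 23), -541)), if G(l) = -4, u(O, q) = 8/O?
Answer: 2*√797134/13 ≈ 137.36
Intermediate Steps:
F(Y, n) = 22908 - 138*Y (F(Y, n) = (-166 + Y)*(-134 - 4) = (-166 + Y)*(-138) = 22908 - 138*Y)
√(-3956 + F(u(13, 23), -541)) = √(-3956 + (22908 - 1104/13)) = √(-3956 + 296700/13) = √(245272/13) = 2*√797134/13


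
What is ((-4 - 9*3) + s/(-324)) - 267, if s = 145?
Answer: -96697/324 ≈ -298.45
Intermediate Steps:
((-4 - 9*3) + s/(-324)) - 267 = ((-4 - 9*3) + 145/(-324)) - 267 = ((-4 - 27) + 145*(-1/324)) - 267 = (-31 - 145/324) - 267 = -10189/324 - 267 = -96697/324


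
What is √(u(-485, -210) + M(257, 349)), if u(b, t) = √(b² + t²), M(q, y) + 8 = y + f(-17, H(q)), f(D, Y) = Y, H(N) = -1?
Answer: √(340 + 5*√11173) ≈ 29.471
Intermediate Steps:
M(q, y) = -9 + y (M(q, y) = -8 + (y - 1) = -8 + (-1 + y) = -9 + y)
√(u(-485, -210) + M(257, 349)) = √(√((-485)² + (-210)²) + (-9 + 349)) = √(√(235225 + 44100) + 340) = √(√279325 + 340) = √(5*√11173 + 340) = √(340 + 5*√11173)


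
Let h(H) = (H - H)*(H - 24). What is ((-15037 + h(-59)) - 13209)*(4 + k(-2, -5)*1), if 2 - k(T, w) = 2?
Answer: -112984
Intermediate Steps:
k(T, w) = 0 (k(T, w) = 2 - 1*2 = 2 - 2 = 0)
h(H) = 0 (h(H) = 0*(-24 + H) = 0)
((-15037 + h(-59)) - 13209)*(4 + k(-2, -5)*1) = ((-15037 + 0) - 13209)*(4 + 0*1) = (-15037 - 13209)*(4 + 0) = -28246*4 = -112984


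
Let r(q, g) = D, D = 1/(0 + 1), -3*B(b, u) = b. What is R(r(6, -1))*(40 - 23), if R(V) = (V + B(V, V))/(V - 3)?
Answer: -17/3 ≈ -5.6667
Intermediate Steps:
B(b, u) = -b/3
D = 1 (D = 1/1 = 1)
r(q, g) = 1
R(V) = 2*V/(3*(-3 + V)) (R(V) = (V - V/3)/(V - 3) = (2*V/3)/(-3 + V) = 2*V/(3*(-3 + V)))
R(r(6, -1))*(40 - 23) = ((⅔)*1/(-3 + 1))*(40 - 23) = ((⅔)*1/(-2))*17 = ((⅔)*1*(-½))*17 = -⅓*17 = -17/3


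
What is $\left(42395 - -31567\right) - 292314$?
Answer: $-218352$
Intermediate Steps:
$\left(42395 - -31567\right) - 292314 = \left(42395 + 31567\right) - 292314 = 73962 - 292314 = -218352$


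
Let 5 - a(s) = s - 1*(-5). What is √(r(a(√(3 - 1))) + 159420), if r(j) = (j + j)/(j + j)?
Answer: √159421 ≈ 399.28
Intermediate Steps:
a(s) = -s (a(s) = 5 - (s - 1*(-5)) = 5 - (s + 5) = 5 - (5 + s) = 5 + (-5 - s) = -s)
r(j) = 1 (r(j) = (2*j)/((2*j)) = (2*j)*(1/(2*j)) = 1)
√(r(a(√(3 - 1))) + 159420) = √(1 + 159420) = √159421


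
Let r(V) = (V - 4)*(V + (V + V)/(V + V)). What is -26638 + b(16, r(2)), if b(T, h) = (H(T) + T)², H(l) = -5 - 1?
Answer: -26538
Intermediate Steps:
H(l) = -6
r(V) = (1 + V)*(-4 + V) (r(V) = (-4 + V)*(V + (2*V)/((2*V))) = (-4 + V)*(V + (2*V)*(1/(2*V))) = (-4 + V)*(V + 1) = (-4 + V)*(1 + V) = (1 + V)*(-4 + V))
b(T, h) = (-6 + T)²
-26638 + b(16, r(2)) = -26638 + (-6 + 16)² = -26638 + 10² = -26638 + 100 = -26538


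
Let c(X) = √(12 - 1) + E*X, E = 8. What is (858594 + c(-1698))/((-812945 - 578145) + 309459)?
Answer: -845010/1081631 - √11/1081631 ≈ -0.78124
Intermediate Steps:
c(X) = √11 + 8*X (c(X) = √(12 - 1) + 8*X = √11 + 8*X)
(858594 + c(-1698))/((-812945 - 578145) + 309459) = (858594 + (√11 + 8*(-1698)))/((-812945 - 578145) + 309459) = (858594 + (√11 - 13584))/(-1391090 + 309459) = (858594 + (-13584 + √11))/(-1081631) = (845010 + √11)*(-1/1081631) = -845010/1081631 - √11/1081631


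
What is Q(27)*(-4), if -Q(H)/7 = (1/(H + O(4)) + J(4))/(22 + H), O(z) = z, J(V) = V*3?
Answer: 1492/217 ≈ 6.8756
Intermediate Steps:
J(V) = 3*V
Q(H) = -7*(12 + 1/(4 + H))/(22 + H) (Q(H) = -7*(1/(H + 4) + 3*4)/(22 + H) = -7*(1/(4 + H) + 12)/(22 + H) = -7*(12 + 1/(4 + H))/(22 + H))
Q(27)*(-4) = (7*(-49 - 12*27)/(88 + 27**2 + 26*27))*(-4) = (7*(-49 - 324)/(88 + 729 + 702))*(-4) = (7*(-373)/1519)*(-4) = (7*(1/1519)*(-373))*(-4) = -373/217*(-4) = 1492/217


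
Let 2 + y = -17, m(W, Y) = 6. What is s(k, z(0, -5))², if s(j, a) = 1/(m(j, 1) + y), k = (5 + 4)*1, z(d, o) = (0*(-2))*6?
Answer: 1/169 ≈ 0.0059172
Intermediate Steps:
z(d, o) = 0 (z(d, o) = 0*6 = 0)
k = 9 (k = 9*1 = 9)
y = -19 (y = -2 - 17 = -19)
s(j, a) = -1/13 (s(j, a) = 1/(6 - 19) = 1/(-13) = -1/13)
s(k, z(0, -5))² = (-1/13)² = 1/169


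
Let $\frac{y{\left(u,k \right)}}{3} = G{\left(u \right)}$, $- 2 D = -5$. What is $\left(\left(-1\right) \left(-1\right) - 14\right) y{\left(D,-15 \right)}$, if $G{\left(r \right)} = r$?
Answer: $- \frac{195}{2} \approx -97.5$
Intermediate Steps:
$D = \frac{5}{2}$ ($D = \left(- \frac{1}{2}\right) \left(-5\right) = \frac{5}{2} \approx 2.5$)
$y{\left(u,k \right)} = 3 u$
$\left(\left(-1\right) \left(-1\right) - 14\right) y{\left(D,-15 \right)} = \left(\left(-1\right) \left(-1\right) - 14\right) 3 \cdot \frac{5}{2} = \left(1 - 14\right) \frac{15}{2} = \left(-13\right) \frac{15}{2} = - \frac{195}{2}$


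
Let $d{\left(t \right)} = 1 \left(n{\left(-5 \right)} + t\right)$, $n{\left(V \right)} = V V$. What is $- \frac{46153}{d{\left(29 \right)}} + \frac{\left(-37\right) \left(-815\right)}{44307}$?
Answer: $- \frac{75676763}{88614} \approx -854.0$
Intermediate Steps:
$n{\left(V \right)} = V^{2}$
$d{\left(t \right)} = 25 + t$ ($d{\left(t \right)} = 1 \left(\left(-5\right)^{2} + t\right) = 1 \left(25 + t\right) = 25 + t$)
$- \frac{46153}{d{\left(29 \right)}} + \frac{\left(-37\right) \left(-815\right)}{44307} = - \frac{46153}{25 + 29} + \frac{\left(-37\right) \left(-815\right)}{44307} = - \frac{46153}{54} + 30155 \cdot \frac{1}{44307} = \left(-46153\right) \frac{1}{54} + \frac{30155}{44307} = - \frac{46153}{54} + \frac{30155}{44307} = - \frac{75676763}{88614}$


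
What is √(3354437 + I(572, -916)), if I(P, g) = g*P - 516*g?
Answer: √3303141 ≈ 1817.5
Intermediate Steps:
I(P, g) = -516*g + P*g (I(P, g) = P*g - 516*g = -516*g + P*g)
√(3354437 + I(572, -916)) = √(3354437 - 916*(-516 + 572)) = √(3354437 - 916*56) = √(3354437 - 51296) = √3303141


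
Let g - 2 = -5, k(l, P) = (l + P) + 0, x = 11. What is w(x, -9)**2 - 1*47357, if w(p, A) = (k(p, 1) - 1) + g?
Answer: -47293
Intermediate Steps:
k(l, P) = P + l (k(l, P) = (P + l) + 0 = P + l)
g = -3 (g = 2 - 5 = -3)
w(p, A) = -3 + p (w(p, A) = ((1 + p) - 1) - 3 = p - 3 = -3 + p)
w(x, -9)**2 - 1*47357 = (-3 + 11)**2 - 1*47357 = 8**2 - 47357 = 64 - 47357 = -47293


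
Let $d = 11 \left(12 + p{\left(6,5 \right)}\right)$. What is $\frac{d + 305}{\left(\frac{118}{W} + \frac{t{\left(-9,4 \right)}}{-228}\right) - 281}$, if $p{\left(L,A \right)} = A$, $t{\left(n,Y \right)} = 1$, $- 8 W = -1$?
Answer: $\frac{112176}{151163} \approx 0.74209$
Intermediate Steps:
$W = \frac{1}{8}$ ($W = \left(- \frac{1}{8}\right) \left(-1\right) = \frac{1}{8} \approx 0.125$)
$d = 187$ ($d = 11 \left(12 + 5\right) = 11 \cdot 17 = 187$)
$\frac{d + 305}{\left(\frac{118}{W} + \frac{t{\left(-9,4 \right)}}{-228}\right) - 281} = \frac{187 + 305}{\left(118 \frac{1}{\frac{1}{8}} + 1 \frac{1}{-228}\right) - 281} = \frac{492}{\left(118 \cdot 8 + 1 \left(- \frac{1}{228}\right)\right) - 281} = \frac{492}{\left(944 - \frac{1}{228}\right) - 281} = \frac{492}{\frac{215231}{228} - 281} = \frac{492}{\frac{151163}{228}} = 492 \cdot \frac{228}{151163} = \frac{112176}{151163}$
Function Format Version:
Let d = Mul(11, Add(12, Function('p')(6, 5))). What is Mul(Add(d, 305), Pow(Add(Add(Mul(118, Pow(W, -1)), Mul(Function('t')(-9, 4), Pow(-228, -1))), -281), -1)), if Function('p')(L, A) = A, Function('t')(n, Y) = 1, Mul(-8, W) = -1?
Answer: Rational(112176, 151163) ≈ 0.74209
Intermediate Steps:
W = Rational(1, 8) (W = Mul(Rational(-1, 8), -1) = Rational(1, 8) ≈ 0.12500)
d = 187 (d = Mul(11, Add(12, 5)) = Mul(11, 17) = 187)
Mul(Add(d, 305), Pow(Add(Add(Mul(118, Pow(W, -1)), Mul(Function('t')(-9, 4), Pow(-228, -1))), -281), -1)) = Mul(Add(187, 305), Pow(Add(Add(Mul(118, Pow(Rational(1, 8), -1)), Mul(1, Pow(-228, -1))), -281), -1)) = Mul(492, Pow(Add(Add(Mul(118, 8), Mul(1, Rational(-1, 228))), -281), -1)) = Mul(492, Pow(Add(Add(944, Rational(-1, 228)), -281), -1)) = Mul(492, Pow(Add(Rational(215231, 228), -281), -1)) = Mul(492, Pow(Rational(151163, 228), -1)) = Mul(492, Rational(228, 151163)) = Rational(112176, 151163)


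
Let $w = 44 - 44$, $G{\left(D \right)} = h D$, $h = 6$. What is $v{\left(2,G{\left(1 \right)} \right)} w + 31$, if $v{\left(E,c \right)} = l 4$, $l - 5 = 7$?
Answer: $31$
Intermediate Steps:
$l = 12$ ($l = 5 + 7 = 12$)
$G{\left(D \right)} = 6 D$
$v{\left(E,c \right)} = 48$ ($v{\left(E,c \right)} = 12 \cdot 4 = 48$)
$w = 0$ ($w = 44 - 44 = 0$)
$v{\left(2,G{\left(1 \right)} \right)} w + 31 = 48 \cdot 0 + 31 = 0 + 31 = 31$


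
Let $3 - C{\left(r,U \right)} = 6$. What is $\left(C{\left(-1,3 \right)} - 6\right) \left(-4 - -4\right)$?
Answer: $0$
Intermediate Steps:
$C{\left(r,U \right)} = -3$ ($C{\left(r,U \right)} = 3 - 6 = -3$)
$\left(C{\left(-1,3 \right)} - 6\right) \left(-4 - -4\right) = \left(-3 - 6\right) \left(-4 - -4\right) = - 9 \left(-4 + 4\right) = \left(-9\right) 0 = 0$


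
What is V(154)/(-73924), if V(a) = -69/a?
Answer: 69/11384296 ≈ 6.0610e-6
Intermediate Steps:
V(154)/(-73924) = -69/154/(-73924) = -69*1/154*(-1/73924) = -69/154*(-1/73924) = 69/11384296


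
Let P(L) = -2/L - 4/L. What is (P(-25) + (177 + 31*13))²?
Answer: 210424036/625 ≈ 3.3668e+5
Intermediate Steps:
P(L) = -6/L
(P(-25) + (177 + 31*13))² = (-6/(-25) + (177 + 31*13))² = (-6*(-1/25) + (177 + 403))² = (6/25 + 580)² = (14506/25)² = 210424036/625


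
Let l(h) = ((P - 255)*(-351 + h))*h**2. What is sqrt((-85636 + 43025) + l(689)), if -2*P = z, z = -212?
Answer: 9*I*sqrt(295159773) ≈ 1.5462e+5*I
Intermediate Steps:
P = 106 (P = -1/2*(-212) = 106)
l(h) = h**2*(52299 - 149*h) (l(h) = ((106 - 255)*(-351 + h))*h**2 = (-149*(-351 + h))*h**2 = (52299 - 149*h)*h**2 = h**2*(52299 - 149*h))
sqrt((-85636 + 43025) + l(689)) = sqrt((-85636 + 43025) + 149*689**2*(351 - 1*689)) = sqrt(-42611 + 149*474721*(351 - 689)) = sqrt(-42611 + 149*474721*(-338)) = sqrt(-42611 - 23907899002) = sqrt(-23907941613) = 9*I*sqrt(295159773)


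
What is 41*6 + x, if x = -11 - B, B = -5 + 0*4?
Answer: 240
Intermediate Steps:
B = -5 (B = -5 + 0 = -5)
x = -6 (x = -11 - 1*(-5) = -11 + 5 = -6)
41*6 + x = 41*6 - 6 = 246 - 6 = 240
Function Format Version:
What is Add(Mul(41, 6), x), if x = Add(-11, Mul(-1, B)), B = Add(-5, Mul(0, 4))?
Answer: 240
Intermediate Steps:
B = -5 (B = Add(-5, 0) = -5)
x = -6 (x = Add(-11, Mul(-1, -5)) = Add(-11, 5) = -6)
Add(Mul(41, 6), x) = Add(Mul(41, 6), -6) = Add(246, -6) = 240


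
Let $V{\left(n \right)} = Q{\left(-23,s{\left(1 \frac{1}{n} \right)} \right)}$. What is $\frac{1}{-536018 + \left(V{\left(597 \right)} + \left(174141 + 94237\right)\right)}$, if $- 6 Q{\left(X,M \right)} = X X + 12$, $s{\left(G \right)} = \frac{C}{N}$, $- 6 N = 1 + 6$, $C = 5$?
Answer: $- \frac{6}{1606381} \approx -3.7351 \cdot 10^{-6}$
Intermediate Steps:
$N = - \frac{7}{6}$ ($N = - \frac{1 + 6}{6} = \left(- \frac{1}{6}\right) 7 = - \frac{7}{6} \approx -1.1667$)
$s{\left(G \right)} = - \frac{30}{7}$ ($s{\left(G \right)} = \frac{5}{- \frac{7}{6}} = 5 \left(- \frac{6}{7}\right) = - \frac{30}{7}$)
$Q{\left(X,M \right)} = -2 - \frac{X^{2}}{6}$ ($Q{\left(X,M \right)} = - \frac{X X + 12}{6} = - \frac{X^{2} + 12}{6} = - \frac{12 + X^{2}}{6} = -2 - \frac{X^{2}}{6}$)
$V{\left(n \right)} = - \frac{541}{6}$ ($V{\left(n \right)} = -2 - \frac{\left(-23\right)^{2}}{6} = -2 - \frac{529}{6} = - \frac{541}{6}$)
$\frac{1}{-536018 + \left(V{\left(597 \right)} + \left(174141 + 94237\right)\right)} = \frac{1}{-536018 + \left(- \frac{541}{6} + \left(174141 + 94237\right)\right)} = \frac{1}{-536018 + \left(- \frac{541}{6} + 268378\right)} = \frac{1}{-536018 + \frac{1609727}{6}} = \frac{1}{- \frac{1606381}{6}} = - \frac{6}{1606381}$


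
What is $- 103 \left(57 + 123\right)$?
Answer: $-18540$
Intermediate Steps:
$- 103 \left(57 + 123\right) = \left(-103\right) 180 = -18540$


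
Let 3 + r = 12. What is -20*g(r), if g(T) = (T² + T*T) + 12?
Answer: -3480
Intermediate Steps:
r = 9 (r = -3 + 12 = 9)
g(T) = 12 + 2*T² (g(T) = (T² + T²) + 12 = 2*T² + 12 = 12 + 2*T²)
-20*g(r) = -20*(12 + 2*9²) = -20*(12 + 2*81) = -20*(12 + 162) = -20*174 = -3480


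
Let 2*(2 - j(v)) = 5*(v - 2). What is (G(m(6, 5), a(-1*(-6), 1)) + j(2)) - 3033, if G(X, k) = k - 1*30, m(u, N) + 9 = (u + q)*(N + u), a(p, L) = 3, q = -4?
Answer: -3058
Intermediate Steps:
j(v) = 7 - 5*v/2 (j(v) = 2 - 5*(v - 2)/2 = 2 - 5*(-2 + v)/2 = 2 - (-10 + 5*v)/2 = 2 + (5 - 5*v/2) = 7 - 5*v/2)
m(u, N) = -9 + (-4 + u)*(N + u) (m(u, N) = -9 + (u - 4)*(N + u) = -9 + (-4 + u)*(N + u))
G(X, k) = -30 + k (G(X, k) = k - 30 = -30 + k)
(G(m(6, 5), a(-1*(-6), 1)) + j(2)) - 3033 = ((-30 + 3) + (7 - 5/2*2)) - 3033 = (-27 + (7 - 5)) - 3033 = (-27 + 2) - 3033 = -25 - 3033 = -3058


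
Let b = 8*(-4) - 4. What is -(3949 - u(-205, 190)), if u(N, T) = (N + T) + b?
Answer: -4000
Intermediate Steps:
b = -36 (b = -32 - 4 = -36)
u(N, T) = -36 + N + T (u(N, T) = (N + T) - 36 = -36 + N + T)
-(3949 - u(-205, 190)) = -(3949 - (-36 - 205 + 190)) = -(3949 - 1*(-51)) = -(3949 + 51) = -1*4000 = -4000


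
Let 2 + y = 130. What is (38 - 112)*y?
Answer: -9472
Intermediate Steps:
y = 128 (y = -2 + 130 = 128)
(38 - 112)*y = (38 - 112)*128 = -74*128 = -9472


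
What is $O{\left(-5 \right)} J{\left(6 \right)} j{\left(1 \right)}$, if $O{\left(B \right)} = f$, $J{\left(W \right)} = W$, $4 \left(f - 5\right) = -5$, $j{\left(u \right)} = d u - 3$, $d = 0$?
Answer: $- \frac{135}{2} \approx -67.5$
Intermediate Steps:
$j{\left(u \right)} = -3$ ($j{\left(u \right)} = 0 u - 3 = 0 - 3 = -3$)
$f = \frac{15}{4}$ ($f = 5 + \frac{1}{4} \left(-5\right) = 5 - \frac{5}{4} = \frac{15}{4} \approx 3.75$)
$O{\left(B \right)} = \frac{15}{4}$
$O{\left(-5 \right)} J{\left(6 \right)} j{\left(1 \right)} = \frac{15}{4} \cdot 6 \left(-3\right) = \frac{45}{2} \left(-3\right) = - \frac{135}{2}$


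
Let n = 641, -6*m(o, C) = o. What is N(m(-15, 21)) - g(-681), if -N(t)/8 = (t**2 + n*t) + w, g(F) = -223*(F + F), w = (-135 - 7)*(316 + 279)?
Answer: 359324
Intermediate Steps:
w = -84490 (w = -142*595 = -84490)
m(o, C) = -o/6
g(F) = -446*F
N(t) = 675920 - 5128*t - 8*t**2 (N(t) = -8*((t**2 + 641*t) - 84490) = -8*(-84490 + t**2 + 641*t) = 675920 - 5128*t - 8*t**2)
N(m(-15, 21)) - g(-681) = (675920 - (-2564)*(-15)/3 - 8*(-1/6*(-15))**2) - (-446)*(-681) = (675920 - 5128*5/2 - 8*(5/2)**2) - 1*303726 = (675920 - 12820 - 8*25/4) - 303726 = (675920 - 12820 - 50) - 303726 = 663050 - 303726 = 359324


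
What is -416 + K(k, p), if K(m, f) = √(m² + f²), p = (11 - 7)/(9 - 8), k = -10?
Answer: -416 + 2*√29 ≈ -405.23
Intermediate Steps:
p = 4 (p = 4/1 = 4*1 = 4)
K(m, f) = √(f² + m²)
-416 + K(k, p) = -416 + √(4² + (-10)²) = -416 + √(16 + 100) = -416 + √116 = -416 + 2*√29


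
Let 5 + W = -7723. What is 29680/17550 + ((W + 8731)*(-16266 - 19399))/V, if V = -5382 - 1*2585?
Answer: 62803497281/13982085 ≈ 4491.7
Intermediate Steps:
W = -7728 (W = -5 - 7723 = -7728)
V = -7967 (V = -5382 - 2585 = -7967)
29680/17550 + ((W + 8731)*(-16266 - 19399))/V = 29680/17550 + ((-7728 + 8731)*(-16266 - 19399))/(-7967) = 29680*(1/17550) + (1003*(-35665))*(-1/7967) = 2968/1755 - 35771995*(-1/7967) = 2968/1755 + 35771995/7967 = 62803497281/13982085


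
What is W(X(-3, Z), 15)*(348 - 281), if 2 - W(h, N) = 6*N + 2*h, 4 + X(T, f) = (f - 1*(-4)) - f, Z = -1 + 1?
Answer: -5896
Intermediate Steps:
Z = 0
X(T, f) = 0 (X(T, f) = -4 + ((f - 1*(-4)) - f) = -4 + ((f + 4) - f) = -4 + ((4 + f) - f) = -4 + 4 = 0)
W(h, N) = 2 - 6*N - 2*h (W(h, N) = 2 - (6*N + 2*h) = 2 - (2*h + 6*N) = 2 + (-6*N - 2*h) = 2 - 6*N - 2*h)
W(X(-3, Z), 15)*(348 - 281) = (2 - 6*15 - 2*0)*(348 - 281) = (2 - 90 + 0)*67 = -88*67 = -5896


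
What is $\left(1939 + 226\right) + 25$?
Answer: $2190$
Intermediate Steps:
$\left(1939 + 226\right) + 25 = 2165 + 25 = 2190$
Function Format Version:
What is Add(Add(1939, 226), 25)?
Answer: 2190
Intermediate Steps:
Add(Add(1939, 226), 25) = Add(2165, 25) = 2190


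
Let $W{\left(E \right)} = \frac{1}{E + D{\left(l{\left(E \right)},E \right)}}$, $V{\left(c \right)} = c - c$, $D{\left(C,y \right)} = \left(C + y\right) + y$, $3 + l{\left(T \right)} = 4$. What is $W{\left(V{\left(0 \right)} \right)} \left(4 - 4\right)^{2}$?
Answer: $0$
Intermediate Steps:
$l{\left(T \right)} = 1$ ($l{\left(T \right)} = -3 + 4 = 1$)
$D{\left(C,y \right)} = C + 2 y$
$V{\left(c \right)} = 0$
$W{\left(E \right)} = \frac{1}{1 + 3 E}$ ($W{\left(E \right)} = \frac{1}{E + \left(1 + 2 E\right)} = \frac{1}{1 + 3 E}$)
$W{\left(V{\left(0 \right)} \right)} \left(4 - 4\right)^{2} = \frac{\left(4 - 4\right)^{2}}{1 + 3 \cdot 0} = \frac{0^{2}}{1 + 0} = 1^{-1} \cdot 0 = 1 \cdot 0 = 0$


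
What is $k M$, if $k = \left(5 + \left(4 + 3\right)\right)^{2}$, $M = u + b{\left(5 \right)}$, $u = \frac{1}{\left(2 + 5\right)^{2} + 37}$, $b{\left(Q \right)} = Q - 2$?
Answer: $\frac{18648}{43} \approx 433.67$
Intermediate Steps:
$b{\left(Q \right)} = -2 + Q$
$u = \frac{1}{86}$ ($u = \frac{1}{7^{2} + 37} = \frac{1}{49 + 37} = \frac{1}{86} \approx 0.011628$)
$M = \frac{259}{86}$ ($M = \frac{1}{86} + \left(-2 + 5\right) = \frac{1}{86} + 3 = \frac{259}{86} \approx 3.0116$)
$k = 144$ ($k = \left(5 + 7\right)^{2} = 12^{2} = 144$)
$k M = 144 \cdot \frac{259}{86} = \frac{18648}{43}$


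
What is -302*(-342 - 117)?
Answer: 138618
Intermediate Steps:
-302*(-342 - 117) = -302*(-459) = 138618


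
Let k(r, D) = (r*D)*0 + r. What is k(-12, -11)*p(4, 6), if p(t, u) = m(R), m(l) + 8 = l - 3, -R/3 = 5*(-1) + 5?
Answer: 132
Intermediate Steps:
k(r, D) = r (k(r, D) = (D*r)*0 + r = 0 + r = r)
R = 0 (R = -3*(5*(-1) + 5) = -3*(-5 + 5) = -3*0 = 0)
m(l) = -11 + l (m(l) = -8 + (l - 3) = -8 + (-3 + l) = -11 + l)
p(t, u) = -11 (p(t, u) = -11 + 0 = -11)
k(-12, -11)*p(4, 6) = -12*(-11) = 132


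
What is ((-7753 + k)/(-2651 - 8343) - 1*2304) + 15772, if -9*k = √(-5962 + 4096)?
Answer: 148074945/10994 + I*√1866/98946 ≈ 13469.0 + 0.00043657*I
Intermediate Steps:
k = -I*√1866/9 (k = -√(-5962 + 4096)/9 = -I*√1866/9 ≈ -4.7997*I)
((-7753 + k)/(-2651 - 8343) - 1*2304) + 15772 = ((-7753 - I*√1866/9)/(-2651 - 8343) - 1*2304) + 15772 = ((-7753 - I*√1866/9)/(-10994) - 2304) + 15772 = ((-7753 - I*√1866/9)*(-1/10994) - 2304) + 15772 = ((7753/10994 + I*√1866/98946) - 2304) + 15772 = (-25322423/10994 + I*√1866/98946) + 15772 = 148074945/10994 + I*√1866/98946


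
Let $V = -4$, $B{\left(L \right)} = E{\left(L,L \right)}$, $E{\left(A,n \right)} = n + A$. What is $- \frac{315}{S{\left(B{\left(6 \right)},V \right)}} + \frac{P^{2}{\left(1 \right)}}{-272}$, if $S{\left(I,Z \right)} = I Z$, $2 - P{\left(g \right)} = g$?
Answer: $\frac{223}{34} \approx 6.5588$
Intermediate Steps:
$P{\left(g \right)} = 2 - g$
$E{\left(A,n \right)} = A + n$
$B{\left(L \right)} = 2 L$ ($B{\left(L \right)} = L + L = 2 L$)
$- \frac{315}{S{\left(B{\left(6 \right)},V \right)}} + \frac{P^{2}{\left(1 \right)}}{-272} = - \frac{315}{2 \cdot 6 \left(-4\right)} + \frac{\left(2 - 1\right)^{2}}{-272} = - \frac{315}{12 \left(-4\right)} + \left(2 - 1\right)^{2} \left(- \frac{1}{272}\right) = - \frac{315}{-48} + 1^{2} \left(- \frac{1}{272}\right) = \left(-315\right) \left(- \frac{1}{48}\right) + 1 \left(- \frac{1}{272}\right) = \frac{105}{16} - \frac{1}{272} = \frac{223}{34}$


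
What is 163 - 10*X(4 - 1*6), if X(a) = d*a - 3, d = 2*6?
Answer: 433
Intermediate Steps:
d = 12
X(a) = -3 + 12*a (X(a) = 12*a - 3 = -3 + 12*a)
163 - 10*X(4 - 1*6) = 163 - 10*(-3 + 12*(4 - 1*6)) = 163 - 10*(-3 + 12*(4 - 6)) = 163 - 10*(-3 + 12*(-2)) = 163 - 10*(-3 - 24) = 163 - 10*(-27) = 163 + 270 = 433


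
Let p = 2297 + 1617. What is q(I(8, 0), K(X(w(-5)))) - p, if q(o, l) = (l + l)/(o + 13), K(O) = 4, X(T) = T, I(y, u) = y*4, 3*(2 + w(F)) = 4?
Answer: -176122/45 ≈ -3913.8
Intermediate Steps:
w(F) = -⅔ (w(F) = -2 + (⅓)*4 = -2 + 4/3 = -⅔)
I(y, u) = 4*y
q(o, l) = 2*l/(13 + o) (q(o, l) = (2*l)/(13 + o) = 2*l/(13 + o))
p = 3914
q(I(8, 0), K(X(w(-5)))) - p = 2*4/(13 + 4*8) - 1*3914 = 2*4/(13 + 32) - 3914 = 2*4/45 - 3914 = 2*4*(1/45) - 3914 = 8/45 - 3914 = -176122/45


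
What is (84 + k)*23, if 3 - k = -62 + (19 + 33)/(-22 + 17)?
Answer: 18331/5 ≈ 3666.2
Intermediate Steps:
k = 377/5 (k = 3 - (-62 + (19 + 33)/(-22 + 17)) = 3 - (-62 + 52/(-5)) = 3 - (-62 + 52*(-1/5)) = 3 - (-62 - 52/5) = 3 - 1*(-362/5) = 3 + 362/5 = 377/5 ≈ 75.400)
(84 + k)*23 = (84 + 377/5)*23 = (797/5)*23 = 18331/5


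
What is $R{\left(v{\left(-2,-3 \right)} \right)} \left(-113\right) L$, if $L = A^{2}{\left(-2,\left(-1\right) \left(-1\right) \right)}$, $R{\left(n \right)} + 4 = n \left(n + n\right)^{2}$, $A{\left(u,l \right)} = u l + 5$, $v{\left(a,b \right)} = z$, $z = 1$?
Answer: $0$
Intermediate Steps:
$v{\left(a,b \right)} = 1$
$A{\left(u,l \right)} = 5 + l u$ ($A{\left(u,l \right)} = l u + 5 = 5 + l u$)
$R{\left(n \right)} = -4 + 4 n^{3}$ ($R{\left(n \right)} = -4 + n \left(n + n\right)^{2} = -4 + n \left(2 n\right)^{2} = -4 + n 4 n^{2} = -4 + 4 n^{3}$)
$L = 9$ ($L = \left(5 + \left(-1\right) \left(-1\right) \left(-2\right)\right)^{2} = \left(5 + 1 \left(-2\right)\right)^{2} = \left(5 - 2\right)^{2} = 3^{2} = 9$)
$R{\left(v{\left(-2,-3 \right)} \right)} \left(-113\right) L = \left(-4 + 4 \cdot 1^{3}\right) \left(-113\right) 9 = \left(-4 + 4 \cdot 1\right) \left(-113\right) 9 = \left(-4 + 4\right) \left(-113\right) 9 = 0 \left(-113\right) 9 = 0 \cdot 9 = 0$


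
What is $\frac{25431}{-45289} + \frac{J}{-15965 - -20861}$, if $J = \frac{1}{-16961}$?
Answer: $- \frac{2111817140425}{3760846385184} \approx -0.56153$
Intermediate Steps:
$J = - \frac{1}{16961} \approx -5.8959 \cdot 10^{-5}$
$\frac{25431}{-45289} + \frac{J}{-15965 - -20861} = \frac{25431}{-45289} - \frac{1}{16961 \left(-15965 - -20861\right)} = 25431 \left(- \frac{1}{45289}\right) - \frac{1}{16961 \left(-15965 + 20861\right)} = - \frac{25431}{45289} - \frac{1}{16961 \cdot 4896} = - \frac{25431}{45289} - \frac{1}{83041056} = - \frac{2111817140425}{3760846385184}$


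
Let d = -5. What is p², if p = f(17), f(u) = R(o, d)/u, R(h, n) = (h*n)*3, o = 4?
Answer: 3600/289 ≈ 12.457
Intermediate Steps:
R(h, n) = 3*h*n
f(u) = -60/u (f(u) = (3*4*(-5))/u = -60/u)
p = -60/17 ≈ -3.5294
p² = (-60/17)² = 3600/289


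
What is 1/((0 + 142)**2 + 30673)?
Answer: 1/50837 ≈ 1.9671e-5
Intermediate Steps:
1/((0 + 142)**2 + 30673) = 1/(142**2 + 30673) = 1/(20164 + 30673) = 1/50837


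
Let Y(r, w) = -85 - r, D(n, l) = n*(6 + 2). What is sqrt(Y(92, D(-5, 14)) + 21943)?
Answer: sqrt(21766) ≈ 147.53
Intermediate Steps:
D(n, l) = 8*n (D(n, l) = n*8 = 8*n)
sqrt(Y(92, D(-5, 14)) + 21943) = sqrt((-85 - 1*92) + 21943) = sqrt((-85 - 92) + 21943) = sqrt(-177 + 21943) = sqrt(21766)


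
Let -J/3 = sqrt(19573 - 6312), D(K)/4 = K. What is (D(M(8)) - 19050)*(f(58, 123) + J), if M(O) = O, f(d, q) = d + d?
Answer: -2206088 + 57054*sqrt(13261) ≈ 4.3640e+6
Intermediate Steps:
f(d, q) = 2*d
D(K) = 4*K
J = -3*sqrt(13261) (J = -3*sqrt(19573 - 6312) = -3*sqrt(13261) ≈ -345.47)
(D(M(8)) - 19050)*(f(58, 123) + J) = (4*8 - 19050)*(2*58 - 3*sqrt(13261)) = (32 - 19050)*(116 - 3*sqrt(13261)) = -19018*(116 - 3*sqrt(13261)) = -2206088 + 57054*sqrt(13261)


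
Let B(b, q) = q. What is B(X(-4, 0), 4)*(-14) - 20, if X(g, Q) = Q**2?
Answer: -76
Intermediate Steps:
B(X(-4, 0), 4)*(-14) - 20 = 4*(-14) - 20 = -56 - 20 = -76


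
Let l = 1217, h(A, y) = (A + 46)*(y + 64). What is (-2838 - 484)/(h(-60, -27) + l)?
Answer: -3322/699 ≈ -4.7525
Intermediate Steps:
h(A, y) = (46 + A)*(64 + y)
(-2838 - 484)/(h(-60, -27) + l) = (-2838 - 484)/((2944 + 46*(-27) + 64*(-60) - 60*(-27)) + 1217) = -3322/((2944 - 1242 - 3840 + 1620) + 1217) = -3322/(-518 + 1217) = -3322/699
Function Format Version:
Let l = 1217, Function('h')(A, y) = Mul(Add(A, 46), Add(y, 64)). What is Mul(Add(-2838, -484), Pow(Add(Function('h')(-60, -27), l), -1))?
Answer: Rational(-3322, 699) ≈ -4.7525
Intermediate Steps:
Function('h')(A, y) = Mul(Add(46, A), Add(64, y))
Mul(Add(-2838, -484), Pow(Add(Function('h')(-60, -27), l), -1)) = Mul(Add(-2838, -484), Pow(Add(Add(2944, Mul(46, -27), Mul(64, -60), Mul(-60, -27)), 1217), -1)) = Mul(-3322, Pow(Add(Add(2944, -1242, -3840, 1620), 1217), -1)) = Mul(-3322, Pow(Add(-518, 1217), -1)) = Mul(-3322, Pow(699, -1)) = Mul(-3322, Rational(1, 699)) = Rational(-3322, 699)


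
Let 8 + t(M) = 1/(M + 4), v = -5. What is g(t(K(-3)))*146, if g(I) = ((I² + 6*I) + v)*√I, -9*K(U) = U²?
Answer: 10220*I*√69/27 ≈ 3144.2*I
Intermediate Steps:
K(U) = -U²/9
t(M) = -8 + 1/(4 + M) (t(M) = -8 + 1/(M + 4) = -8 + 1/(4 + M))
g(I) = √I*(-5 + I² + 6*I) (g(I) = ((I² + 6*I) - 5)*√I = (-5 + I² + 6*I)*√I = √I*(-5 + I² + 6*I))
g(t(K(-3)))*146 = (√((-31 - (-8)*(-3)²/9)/(4 - ⅑*(-3)²))*(-5 + ((-31 - (-8)*(-3)²/9)/(4 - ⅑*(-3)²))² + 6*((-31 - (-8)*(-3)²/9)/(4 - ⅑*(-3)²))))*146 = (√((-31 - (-8)*9/9)/(4 - ⅑*9))*(-5 + ((-31 - (-8)*9/9)/(4 - ⅑*9))² + 6*((-31 - (-8)*9/9)/(4 - ⅑*9))))*146 = (√((-31 - 8*(-1))/(4 - 1))*(-5 + ((-31 - 8*(-1))/(4 - 1))² + 6*((-31 - 8*(-1))/(4 - 1))))*146 = (√((-31 + 8)/3)*(-5 + ((-31 + 8)/3)² + 6*((-31 + 8)/3)))*146 = (√((⅓)*(-23))*(-5 + ((⅓)*(-23))² + 6*((⅓)*(-23))))*146 = (√(-23/3)*(-5 + (-23/3)² + 6*(-23/3)))*146 = ((I*√69/3)*(-5 + 529/9 - 46))*146 = ((I*√69/3)*(70/9))*146 = (70*I*√69/27)*146 = 10220*I*√69/27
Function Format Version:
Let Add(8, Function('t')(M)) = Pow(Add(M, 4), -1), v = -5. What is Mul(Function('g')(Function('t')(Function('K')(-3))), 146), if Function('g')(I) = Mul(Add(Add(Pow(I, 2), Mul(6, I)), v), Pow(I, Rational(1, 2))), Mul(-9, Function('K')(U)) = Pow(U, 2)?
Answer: Mul(Rational(10220, 27), I, Pow(69, Rational(1, 2))) ≈ Mul(3144.2, I)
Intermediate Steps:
Function('K')(U) = Mul(Rational(-1, 9), Pow(U, 2))
Function('t')(M) = Add(-8, Pow(Add(4, M), -1)) (Function('t')(M) = Add(-8, Pow(Add(M, 4), -1)) = Add(-8, Pow(Add(4, M), -1)))
Function('g')(I) = Mul(Pow(I, Rational(1, 2)), Add(-5, Pow(I, 2), Mul(6, I))) (Function('g')(I) = Mul(Add(Add(Pow(I, 2), Mul(6, I)), -5), Pow(I, Rational(1, 2))) = Mul(Add(-5, Pow(I, 2), Mul(6, I)), Pow(I, Rational(1, 2))) = Mul(Pow(I, Rational(1, 2)), Add(-5, Pow(I, 2), Mul(6, I))))
Mul(Function('g')(Function('t')(Function('K')(-3))), 146) = Mul(Mul(Pow(Mul(Pow(Add(4, Mul(Rational(-1, 9), Pow(-3, 2))), -1), Add(-31, Mul(-8, Mul(Rational(-1, 9), Pow(-3, 2))))), Rational(1, 2)), Add(-5, Pow(Mul(Pow(Add(4, Mul(Rational(-1, 9), Pow(-3, 2))), -1), Add(-31, Mul(-8, Mul(Rational(-1, 9), Pow(-3, 2))))), 2), Mul(6, Mul(Pow(Add(4, Mul(Rational(-1, 9), Pow(-3, 2))), -1), Add(-31, Mul(-8, Mul(Rational(-1, 9), Pow(-3, 2)))))))), 146) = Mul(Mul(Pow(Mul(Pow(Add(4, Mul(Rational(-1, 9), 9)), -1), Add(-31, Mul(-8, Mul(Rational(-1, 9), 9)))), Rational(1, 2)), Add(-5, Pow(Mul(Pow(Add(4, Mul(Rational(-1, 9), 9)), -1), Add(-31, Mul(-8, Mul(Rational(-1, 9), 9)))), 2), Mul(6, Mul(Pow(Add(4, Mul(Rational(-1, 9), 9)), -1), Add(-31, Mul(-8, Mul(Rational(-1, 9), 9))))))), 146) = Mul(Mul(Pow(Mul(Pow(Add(4, -1), -1), Add(-31, Mul(-8, -1))), Rational(1, 2)), Add(-5, Pow(Mul(Pow(Add(4, -1), -1), Add(-31, Mul(-8, -1))), 2), Mul(6, Mul(Pow(Add(4, -1), -1), Add(-31, Mul(-8, -1)))))), 146) = Mul(Mul(Pow(Mul(Pow(3, -1), Add(-31, 8)), Rational(1, 2)), Add(-5, Pow(Mul(Pow(3, -1), Add(-31, 8)), 2), Mul(6, Mul(Pow(3, -1), Add(-31, 8))))), 146) = Mul(Mul(Pow(Mul(Rational(1, 3), -23), Rational(1, 2)), Add(-5, Pow(Mul(Rational(1, 3), -23), 2), Mul(6, Mul(Rational(1, 3), -23)))), 146) = Mul(Mul(Pow(Rational(-23, 3), Rational(1, 2)), Add(-5, Pow(Rational(-23, 3), 2), Mul(6, Rational(-23, 3)))), 146) = Mul(Mul(Mul(Rational(1, 3), I, Pow(69, Rational(1, 2))), Add(-5, Rational(529, 9), -46)), 146) = Mul(Mul(Mul(Rational(1, 3), I, Pow(69, Rational(1, 2))), Rational(70, 9)), 146) = Mul(Mul(Rational(70, 27), I, Pow(69, Rational(1, 2))), 146) = Mul(Rational(10220, 27), I, Pow(69, Rational(1, 2)))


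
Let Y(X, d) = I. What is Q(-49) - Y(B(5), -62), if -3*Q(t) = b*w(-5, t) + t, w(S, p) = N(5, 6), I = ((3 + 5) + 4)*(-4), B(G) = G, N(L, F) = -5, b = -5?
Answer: 56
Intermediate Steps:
I = -48 (I = (8 + 4)*(-4) = 12*(-4) = -48)
w(S, p) = -5
Q(t) = -25/3 - t/3 (Q(t) = -(-5*(-5) + t)/3 = -(25 + t)/3 = -25/3 - t/3)
Y(X, d) = -48
Q(-49) - Y(B(5), -62) = (-25/3 - 1/3*(-49)) - 1*(-48) = (-25/3 + 49/3) + 48 = 8 + 48 = 56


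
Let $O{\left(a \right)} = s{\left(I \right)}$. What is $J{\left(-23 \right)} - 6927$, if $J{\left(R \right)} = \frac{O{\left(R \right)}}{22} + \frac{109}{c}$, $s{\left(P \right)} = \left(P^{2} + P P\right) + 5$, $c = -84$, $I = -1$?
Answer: $- \frac{6401453}{924} \approx -6928.0$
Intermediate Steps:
$s{\left(P \right)} = 5 + 2 P^{2}$ ($s{\left(P \right)} = \left(P^{2} + P^{2}\right) + 5 = 2 P^{2} + 5 = 5 + 2 P^{2}$)
$O{\left(a \right)} = 7$ ($O{\left(a \right)} = 5 + 2 \left(-1\right)^{2} = 5 + 2 \cdot 1 = 5 + 2 = 7$)
$J{\left(R \right)} = - \frac{905}{924}$ ($J{\left(R \right)} = \frac{7}{22} + \frac{109}{-84} = 7 \cdot \frac{1}{22} + 109 \left(- \frac{1}{84}\right) = \frac{7}{22} - \frac{109}{84} = - \frac{905}{924}$)
$J{\left(-23 \right)} - 6927 = - \frac{905}{924} - 6927 = - \frac{6401453}{924}$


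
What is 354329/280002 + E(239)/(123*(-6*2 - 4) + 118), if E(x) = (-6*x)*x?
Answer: 48309737051/259001850 ≈ 186.52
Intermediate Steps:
E(x) = -6*x**2
354329/280002 + E(239)/(123*(-6*2 - 4) + 118) = 354329/280002 + (-6*239**2)/(123*(-6*2 - 4) + 118) = 354329*(1/280002) + (-6*57121)/(123*(-12 - 4) + 118) = 354329/280002 - 342726/(123*(-16) + 118) = 354329/280002 - 342726/(-1968 + 118) = 354329/280002 - 342726/(-1850) = 354329/280002 - 342726*(-1/1850) = 354329/280002 + 171363/925 = 48309737051/259001850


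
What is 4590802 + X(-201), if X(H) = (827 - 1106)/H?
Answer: 307583827/67 ≈ 4.5908e+6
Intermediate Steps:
X(H) = -279/H
4590802 + X(-201) = 4590802 - 279/(-201) = 4590802 - 279*(-1/201) = 4590802 + 93/67 = 307583827/67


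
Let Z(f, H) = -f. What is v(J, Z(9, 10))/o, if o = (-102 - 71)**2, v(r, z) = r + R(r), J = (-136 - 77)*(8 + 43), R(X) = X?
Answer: -21726/29929 ≈ -0.72592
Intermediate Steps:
J = -10863 (J = -213*51 = -10863)
v(r, z) = 2*r (v(r, z) = r + r = 2*r)
o = 29929 (o = (-173)**2 = 29929)
v(J, Z(9, 10))/o = (2*(-10863))/29929 = -21726*1/29929 = -21726/29929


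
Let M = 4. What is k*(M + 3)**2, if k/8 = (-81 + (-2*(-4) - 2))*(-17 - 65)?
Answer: 2410800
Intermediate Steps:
k = 49200 (k = 8*((-81 + (-2*(-4) - 2))*(-17 - 65)) = 8*((-81 + (8 - 2))*(-82)) = 8*((-81 + 6)*(-82)) = 8*(-75*(-82)) = 8*6150 = 49200)
k*(M + 3)**2 = 49200*(4 + 3)**2 = 49200*7**2 = 49200*49 = 2410800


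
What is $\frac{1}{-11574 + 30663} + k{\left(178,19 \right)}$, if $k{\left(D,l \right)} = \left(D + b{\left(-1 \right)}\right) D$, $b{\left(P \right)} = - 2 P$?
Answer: $\frac{611611561}{19089} \approx 32040.0$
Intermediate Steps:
$k{\left(D,l \right)} = D \left(2 + D\right)$ ($k{\left(D,l \right)} = \left(D - -2\right) D = \left(D + 2\right) D = \left(2 + D\right) D = D \left(2 + D\right)$)
$\frac{1}{-11574 + 30663} + k{\left(178,19 \right)} = \frac{1}{-11574 + 30663} + 178 \left(2 + 178\right) = \frac{1}{19089} + 178 \cdot 180 = \frac{1}{19089} + 32040 = \frac{611611561}{19089}$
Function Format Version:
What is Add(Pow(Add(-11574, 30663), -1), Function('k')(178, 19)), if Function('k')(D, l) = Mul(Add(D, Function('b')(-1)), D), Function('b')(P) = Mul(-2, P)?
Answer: Rational(611611561, 19089) ≈ 32040.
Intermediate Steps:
Function('k')(D, l) = Mul(D, Add(2, D)) (Function('k')(D, l) = Mul(Add(D, Mul(-2, -1)), D) = Mul(Add(D, 2), D) = Mul(Add(2, D), D) = Mul(D, Add(2, D)))
Add(Pow(Add(-11574, 30663), -1), Function('k')(178, 19)) = Add(Pow(Add(-11574, 30663), -1), Mul(178, Add(2, 178))) = Add(Pow(19089, -1), Mul(178, 180)) = Add(Rational(1, 19089), 32040) = Rational(611611561, 19089)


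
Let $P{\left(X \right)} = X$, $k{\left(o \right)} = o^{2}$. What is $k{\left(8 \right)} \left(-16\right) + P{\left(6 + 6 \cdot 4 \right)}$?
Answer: $-994$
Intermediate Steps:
$k{\left(8 \right)} \left(-16\right) + P{\left(6 + 6 \cdot 4 \right)} = 8^{2} \left(-16\right) + \left(6 + 6 \cdot 4\right) = 64 \left(-16\right) + \left(6 + 24\right) = -1024 + 30 = -994$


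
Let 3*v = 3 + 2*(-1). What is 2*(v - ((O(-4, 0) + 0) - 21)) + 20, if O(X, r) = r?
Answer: 188/3 ≈ 62.667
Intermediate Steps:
v = ⅓ (v = (3 + 2*(-1))/3 = (3 - 2)/3 = (⅓)*1 = ⅓ ≈ 0.33333)
2*(v - ((O(-4, 0) + 0) - 21)) + 20 = 2*(⅓ - ((0 + 0) - 21)) + 20 = 2*(⅓ - (0 - 21)) + 20 = 2*(⅓ - 1*(-21)) + 20 = 2*(⅓ + 21) + 20 = 2*(64/3) + 20 = 128/3 + 20 = 188/3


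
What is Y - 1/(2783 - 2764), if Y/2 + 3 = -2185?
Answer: -83145/19 ≈ -4376.1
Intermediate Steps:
Y = -4376 (Y = -6 + 2*(-2185) = -6 - 4370 = -4376)
Y - 1/(2783 - 2764) = -4376 - 1/(2783 - 2764) = -4376 - 1/19 = -83145/19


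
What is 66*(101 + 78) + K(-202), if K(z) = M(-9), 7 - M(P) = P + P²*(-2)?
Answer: 11992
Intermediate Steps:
M(P) = 7 - P + 2*P² (M(P) = 7 - (P + P²*(-2)) = 7 - (P - 2*P²) = 7 + (-P + 2*P²) = 7 - P + 2*P²)
K(z) = 178 (K(z) = 7 - 1*(-9) + 2*(-9)² = 7 + 9 + 2*81 = 7 + 9 + 162 = 178)
66*(101 + 78) + K(-202) = 66*(101 + 78) + 178 = 66*179 + 178 = 11814 + 178 = 11992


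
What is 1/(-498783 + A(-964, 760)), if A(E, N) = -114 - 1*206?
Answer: -1/499103 ≈ -2.0036e-6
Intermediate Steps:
A(E, N) = -320 (A(E, N) = -114 - 206 = -320)
1/(-498783 + A(-964, 760)) = 1/(-498783 - 320) = 1/(-499103) = -1/499103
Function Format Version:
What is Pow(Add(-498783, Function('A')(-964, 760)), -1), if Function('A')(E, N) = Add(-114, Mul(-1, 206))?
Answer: Rational(-1, 499103) ≈ -2.0036e-6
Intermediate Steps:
Function('A')(E, N) = -320 (Function('A')(E, N) = Add(-114, -206) = -320)
Pow(Add(-498783, Function('A')(-964, 760)), -1) = Pow(Add(-498783, -320), -1) = Pow(-499103, -1) = Rational(-1, 499103)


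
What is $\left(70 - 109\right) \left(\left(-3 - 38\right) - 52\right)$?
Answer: $3627$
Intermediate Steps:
$\left(70 - 109\right) \left(\left(-3 - 38\right) - 52\right) = - 39 \left(-41 - 52\right) = \left(-39\right) \left(-93\right) = 3627$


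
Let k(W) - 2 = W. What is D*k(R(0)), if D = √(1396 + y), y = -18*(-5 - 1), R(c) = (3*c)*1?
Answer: 8*√94 ≈ 77.563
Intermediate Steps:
R(c) = 3*c
k(W) = 2 + W
y = 108 (y = -18*(-6) = 108)
D = 4*√94 (D = √(1396 + 108) = √1504 = 4*√94 ≈ 38.781)
D*k(R(0)) = (4*√94)*(2 + 3*0) = (4*√94)*(2 + 0) = (4*√94)*2 = 8*√94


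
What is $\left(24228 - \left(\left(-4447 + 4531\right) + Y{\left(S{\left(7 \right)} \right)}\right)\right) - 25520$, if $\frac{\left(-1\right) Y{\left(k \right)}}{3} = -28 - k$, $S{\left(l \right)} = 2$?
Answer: $-1466$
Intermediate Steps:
$Y{\left(k \right)} = 84 + 3 k$ ($Y{\left(k \right)} = - 3 \left(-28 - k\right) = 84 + 3 k$)
$\left(24228 - \left(\left(-4447 + 4531\right) + Y{\left(S{\left(7 \right)} \right)}\right)\right) - 25520 = \left(24228 - \left(\left(-4447 + 4531\right) + \left(84 + 3 \cdot 2\right)\right)\right) - 25520 = \left(24228 - \left(84 + \left(84 + 6\right)\right)\right) - 25520 = \left(24228 - \left(84 + 90\right)\right) - 25520 = \left(24228 - 174\right) - 25520 = 24054 - 25520 = -1466$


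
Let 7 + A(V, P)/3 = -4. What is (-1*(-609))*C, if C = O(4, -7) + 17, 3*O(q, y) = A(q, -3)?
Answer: 3654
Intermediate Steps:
A(V, P) = -33 (A(V, P) = -21 + 3*(-4) = -21 - 12 = -33)
O(q, y) = -11 (O(q, y) = (⅓)*(-33) = -11)
C = 6 (C = -11 + 17 = 6)
(-1*(-609))*C = -1*(-609)*6 = 609*6 = 3654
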